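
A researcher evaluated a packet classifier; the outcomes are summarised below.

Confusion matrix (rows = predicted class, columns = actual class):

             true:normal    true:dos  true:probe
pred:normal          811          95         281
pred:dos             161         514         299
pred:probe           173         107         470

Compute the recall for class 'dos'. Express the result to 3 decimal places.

Treat 'dos' as positive and all other classes as negative.
recall = TP/(TP+FN).
dos: TP=514, FN=95+107=202 → 514/716 = 0.7179

0.718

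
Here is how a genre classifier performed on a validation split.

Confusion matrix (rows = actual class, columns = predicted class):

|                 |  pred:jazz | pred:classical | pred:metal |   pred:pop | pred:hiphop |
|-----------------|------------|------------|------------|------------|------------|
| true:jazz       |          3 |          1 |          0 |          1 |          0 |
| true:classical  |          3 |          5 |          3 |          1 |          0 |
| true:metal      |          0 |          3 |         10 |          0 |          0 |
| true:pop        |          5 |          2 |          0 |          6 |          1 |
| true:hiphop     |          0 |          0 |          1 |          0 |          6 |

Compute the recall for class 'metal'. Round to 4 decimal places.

recall = TP/(TP+FN).
metal: TP=10, FN=0+3+0+0=3 → 10/13 = 0.76923

0.7692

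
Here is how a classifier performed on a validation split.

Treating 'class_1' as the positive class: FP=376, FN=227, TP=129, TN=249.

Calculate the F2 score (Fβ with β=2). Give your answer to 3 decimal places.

Fβ = (1+β²)·TP / ((1+β²)·TP + β²·FN + FP), with β²=4
= 5·129 / (5·129 + 4·227 + 376) = 0.334

0.334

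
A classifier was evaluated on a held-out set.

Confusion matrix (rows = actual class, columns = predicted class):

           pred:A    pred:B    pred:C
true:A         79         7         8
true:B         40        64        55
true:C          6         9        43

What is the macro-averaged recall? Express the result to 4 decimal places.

Per-class recall (TP/(TP+FN)):
  A: TP=79, FN=7+8=15 → 79/94 = 0.84043
  B: TP=64, FN=40+55=95 → 64/159 = 0.40252
  C: TP=43, FN=6+9=15 → 43/58 = 0.74138
Macro-recall = mean = (0.84043 + 0.40252 + 0.74138) / 3 = 0.6614

0.6614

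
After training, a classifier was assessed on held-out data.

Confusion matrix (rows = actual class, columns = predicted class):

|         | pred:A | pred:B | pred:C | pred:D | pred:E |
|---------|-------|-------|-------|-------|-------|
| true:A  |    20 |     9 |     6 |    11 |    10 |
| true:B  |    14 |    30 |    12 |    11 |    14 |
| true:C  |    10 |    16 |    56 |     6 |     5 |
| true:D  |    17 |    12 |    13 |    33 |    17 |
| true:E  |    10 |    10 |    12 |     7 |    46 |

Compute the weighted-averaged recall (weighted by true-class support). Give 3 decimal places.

0.455

Per-class recall (TP/(TP+FN)):
  A: TP=20, FN=9+6+11+10=36 → 20/56 = 0.3571
  B: TP=30, FN=14+12+11+14=51 → 30/81 = 0.3704
  C: TP=56, FN=10+16+6+5=37 → 56/93 = 0.6022
  D: TP=33, FN=17+12+13+17=59 → 33/92 = 0.3587
  E: TP=46, FN=10+10+12+7=39 → 46/85 = 0.5412
Weighted-recall = Σ (supportᵢ/N)·recallᵢ with N=407: (56/407)·0.3571 + (81/407)·0.3704 + (93/407)·0.6022 + (92/407)·0.3587 + (85/407)·0.5412 = 0.455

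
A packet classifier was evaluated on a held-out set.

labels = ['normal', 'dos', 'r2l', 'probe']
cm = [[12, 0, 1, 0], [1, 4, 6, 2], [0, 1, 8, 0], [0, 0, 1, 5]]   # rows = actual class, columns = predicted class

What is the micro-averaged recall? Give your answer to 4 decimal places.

Micro-averaging pools counts across classes: ΣTP=29, ΣFP=12, ΣFN=12.
Micro-recall = TP/(TP+FN) on pooled counts = 0.7073 (equals overall accuracy in single-label multiclass).

0.7073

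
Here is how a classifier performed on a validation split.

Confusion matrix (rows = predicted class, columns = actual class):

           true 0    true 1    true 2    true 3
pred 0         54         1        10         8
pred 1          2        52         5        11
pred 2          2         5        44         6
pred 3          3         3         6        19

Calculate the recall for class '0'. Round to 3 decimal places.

recall = TP/(TP+FN).
0: TP=54, FN=2+2+3=7 → 54/61 = 0.8852

0.885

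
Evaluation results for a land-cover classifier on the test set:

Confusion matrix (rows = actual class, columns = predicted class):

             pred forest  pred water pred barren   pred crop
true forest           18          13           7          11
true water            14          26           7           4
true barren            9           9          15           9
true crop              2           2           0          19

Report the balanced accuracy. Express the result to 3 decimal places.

Balanced accuracy = mean of per-class recall.
  forest: recall = 18/49 = 0.3673
  water: recall = 26/51 = 0.5098
  barren: recall = 15/42 = 0.3571
  crop: recall = 19/23 = 0.8261
Mean = (0.3673 + 0.5098 + 0.3571 + 0.8261) / 4 = 0.515

0.515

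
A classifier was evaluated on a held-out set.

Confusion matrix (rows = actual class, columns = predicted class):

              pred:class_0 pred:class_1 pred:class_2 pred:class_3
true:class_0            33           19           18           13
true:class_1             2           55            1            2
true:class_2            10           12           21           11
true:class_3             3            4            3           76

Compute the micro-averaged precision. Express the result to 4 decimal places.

Micro-averaging pools counts across classes: ΣTP=185, ΣFP=98, ΣFN=98.
Micro-precision = TP/(TP+FP) on pooled counts = 0.6537 (equals overall accuracy in single-label multiclass).

0.6537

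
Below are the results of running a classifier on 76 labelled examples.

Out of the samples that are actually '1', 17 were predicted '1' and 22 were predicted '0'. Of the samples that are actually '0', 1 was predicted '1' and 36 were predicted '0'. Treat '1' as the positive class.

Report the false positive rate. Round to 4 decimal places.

FPR = FP/(FP+TN) = 1/(1+36) = 0.0270

0.0270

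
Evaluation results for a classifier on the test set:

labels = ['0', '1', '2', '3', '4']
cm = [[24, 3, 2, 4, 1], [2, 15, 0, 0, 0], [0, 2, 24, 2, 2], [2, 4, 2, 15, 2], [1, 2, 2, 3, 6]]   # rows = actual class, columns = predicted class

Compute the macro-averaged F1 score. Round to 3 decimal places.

Per-class F1 score (2·TP/(2·TP+FP+FN)):
  0: TP=24, FP=2+0+2+1=5, FN=3+2+4+1=10 → 48/63 = 0.7619
  1: TP=15, FP=3+2+4+2=11, FN=2+0+0+0=2 → 30/43 = 0.6977
  2: TP=24, FP=2+0+2+2=6, FN=0+2+2+2=6 → 48/60 = 0.8000
  3: TP=15, FP=4+0+2+3=9, FN=2+4+2+2=10 → 30/49 = 0.6122
  4: TP=6, FP=1+0+2+2=5, FN=1+2+2+3=8 → 12/25 = 0.4800
Macro-F1 score = mean = (0.7619 + 0.6977 + 0.8000 + 0.6122 + 0.4800) / 5 = 0.670

0.670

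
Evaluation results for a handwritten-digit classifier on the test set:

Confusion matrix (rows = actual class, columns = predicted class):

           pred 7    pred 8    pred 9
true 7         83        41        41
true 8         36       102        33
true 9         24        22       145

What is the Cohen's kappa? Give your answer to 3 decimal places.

0.436

Observed agreement pₒ = trace/N = 330/527 = 0.6262
Expected agreement pₑ = Σ (rowᵢ·colᵢ)/N² = (165·143 + 171·165 + 191·219)/527² = 0.3372
κ = (pₒ − pₑ)/(1 − pₑ) = (0.6262 − 0.3372)/(1 − 0.3372) = 0.436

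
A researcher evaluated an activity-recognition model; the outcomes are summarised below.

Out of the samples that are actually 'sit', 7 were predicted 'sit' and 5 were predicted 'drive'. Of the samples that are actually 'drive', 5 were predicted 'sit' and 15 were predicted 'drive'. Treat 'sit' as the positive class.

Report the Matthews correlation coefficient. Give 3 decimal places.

MCC = (TP·TN − FP·FN) / √((TP+FP)(TP+FN)(TN+FP)(TN+FN))
Numerator = 7·15 − 5·5 = 80
Denominator = √(12·12·20·20) = √57600 = 240.0000
MCC = 80 / 240.0000 = 0.333

0.333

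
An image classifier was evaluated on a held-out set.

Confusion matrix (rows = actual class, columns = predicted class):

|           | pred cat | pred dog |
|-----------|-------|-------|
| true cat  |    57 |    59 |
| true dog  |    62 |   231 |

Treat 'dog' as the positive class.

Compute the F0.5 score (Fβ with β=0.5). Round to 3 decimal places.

0.795

Fβ = (1+β²)·TP / ((1+β²)·TP + β²·FN + FP), with β²=1/4
= 1.25·231 / (1.25·231 + 0.25·62 + 59) = 0.795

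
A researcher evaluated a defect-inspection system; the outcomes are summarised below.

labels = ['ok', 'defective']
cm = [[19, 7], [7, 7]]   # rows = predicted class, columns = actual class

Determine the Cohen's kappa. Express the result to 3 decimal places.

Observed agreement pₒ = trace/N = 26/40 = 0.6500
Expected agreement pₑ = Σ (rowᵢ·colᵢ)/N² = (26·26 + 14·14)/40² = 0.5450
κ = (pₒ − pₑ)/(1 − pₑ) = (0.6500 − 0.5450)/(1 − 0.5450) = 0.231

0.231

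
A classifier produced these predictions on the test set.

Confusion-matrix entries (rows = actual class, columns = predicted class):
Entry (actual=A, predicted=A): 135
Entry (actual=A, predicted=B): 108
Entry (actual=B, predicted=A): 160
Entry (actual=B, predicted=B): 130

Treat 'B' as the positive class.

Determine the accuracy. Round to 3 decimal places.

0.497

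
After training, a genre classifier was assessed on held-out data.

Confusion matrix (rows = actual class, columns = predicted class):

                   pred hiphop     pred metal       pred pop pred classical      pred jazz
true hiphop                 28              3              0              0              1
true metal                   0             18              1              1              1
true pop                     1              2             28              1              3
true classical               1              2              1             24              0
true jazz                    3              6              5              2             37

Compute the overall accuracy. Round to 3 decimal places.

0.799

Accuracy = trace / total = (28+18+28+24+37=135) / 169 = 135/169 = 0.799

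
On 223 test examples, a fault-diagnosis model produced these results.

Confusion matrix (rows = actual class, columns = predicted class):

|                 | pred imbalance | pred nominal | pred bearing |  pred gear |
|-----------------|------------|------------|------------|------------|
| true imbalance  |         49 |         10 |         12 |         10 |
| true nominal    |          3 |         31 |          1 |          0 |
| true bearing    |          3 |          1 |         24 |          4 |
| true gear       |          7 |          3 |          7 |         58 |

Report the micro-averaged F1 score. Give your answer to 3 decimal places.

Micro-averaging pools counts across classes: ΣTP=162, ΣFP=61, ΣFN=61.
Micro-F1 score = 2·TP/(2·TP+FP+FN) on pooled counts = 0.726 (equals overall accuracy in single-label multiclass).

0.726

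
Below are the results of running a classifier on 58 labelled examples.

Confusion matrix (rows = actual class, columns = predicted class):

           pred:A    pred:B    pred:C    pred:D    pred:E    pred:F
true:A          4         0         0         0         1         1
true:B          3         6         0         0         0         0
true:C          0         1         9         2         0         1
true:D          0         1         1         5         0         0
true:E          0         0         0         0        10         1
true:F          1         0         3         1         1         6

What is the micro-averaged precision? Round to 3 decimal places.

0.690

Micro-averaging pools counts across classes: ΣTP=40, ΣFP=18, ΣFN=18.
Micro-precision = TP/(TP+FP) on pooled counts = 0.690 (equals overall accuracy in single-label multiclass).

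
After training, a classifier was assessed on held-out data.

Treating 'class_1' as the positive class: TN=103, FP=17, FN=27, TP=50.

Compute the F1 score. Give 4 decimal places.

0.6944

Precision = TP/(TP+FP) = 50/67 = 0.7463
Recall = TP/(TP+FN) = 50/77 = 0.6494
F1 = 2·TP/(2·TP+FP+FN) = 100/144 = 0.6944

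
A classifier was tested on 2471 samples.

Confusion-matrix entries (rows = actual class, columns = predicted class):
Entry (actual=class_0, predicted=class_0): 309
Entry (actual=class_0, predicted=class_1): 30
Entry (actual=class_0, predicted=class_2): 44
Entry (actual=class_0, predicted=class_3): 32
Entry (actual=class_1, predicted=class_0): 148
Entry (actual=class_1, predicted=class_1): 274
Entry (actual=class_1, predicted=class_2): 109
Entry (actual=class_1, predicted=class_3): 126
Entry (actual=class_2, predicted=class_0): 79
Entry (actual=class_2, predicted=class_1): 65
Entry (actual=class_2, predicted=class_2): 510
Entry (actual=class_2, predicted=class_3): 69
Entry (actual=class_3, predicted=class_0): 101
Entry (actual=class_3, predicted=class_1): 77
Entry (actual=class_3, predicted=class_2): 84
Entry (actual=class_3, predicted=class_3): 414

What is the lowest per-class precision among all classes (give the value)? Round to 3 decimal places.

Per-class precision (TP/(TP+FP)):
  class_0: TP=309, FP=148+79+101=328 → 309/637 = 0.4851
  class_1: TP=274, FP=30+65+77=172 → 274/446 = 0.6143
  class_2: TP=510, FP=44+109+84=237 → 510/747 = 0.6827
  class_3: TP=414, FP=32+126+69=227 → 414/641 = 0.6459
Lowest is class 'class_0' with precision = 0.485.

0.485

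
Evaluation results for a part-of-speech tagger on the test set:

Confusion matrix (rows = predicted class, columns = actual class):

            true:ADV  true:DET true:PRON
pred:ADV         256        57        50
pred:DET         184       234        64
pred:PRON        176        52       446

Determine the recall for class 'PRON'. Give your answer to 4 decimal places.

0.7964

Take TP from the diagonal, FP from the rest of the 'PRON' prediction marginal, FN from the rest of the 'PRON' actual marginal.
recall = TP/(TP+FN).
PRON: TP=446, FN=50+64=114 → 446/560 = 0.79643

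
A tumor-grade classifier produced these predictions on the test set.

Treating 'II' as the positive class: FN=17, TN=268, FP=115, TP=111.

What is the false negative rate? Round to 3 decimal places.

FNR = FN/(FN+TP) = 17/(17+111) = 0.133

0.133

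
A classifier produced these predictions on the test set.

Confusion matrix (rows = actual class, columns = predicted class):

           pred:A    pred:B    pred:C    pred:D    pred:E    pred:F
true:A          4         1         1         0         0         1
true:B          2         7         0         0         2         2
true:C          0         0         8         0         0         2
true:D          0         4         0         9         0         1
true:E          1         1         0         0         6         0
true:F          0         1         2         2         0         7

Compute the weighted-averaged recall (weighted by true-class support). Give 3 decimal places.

0.641

Per-class recall (TP/(TP+FN)):
  A: TP=4, FN=1+1+0+0+1=3 → 4/7 = 0.5714
  B: TP=7, FN=2+0+0+2+2=6 → 7/13 = 0.5385
  C: TP=8, FN=0+0+0+0+2=2 → 8/10 = 0.8000
  D: TP=9, FN=0+4+0+0+1=5 → 9/14 = 0.6429
  E: TP=6, FN=1+1+0+0+0=2 → 6/8 = 0.7500
  F: TP=7, FN=0+1+2+2+0=5 → 7/12 = 0.5833
Weighted-recall = Σ (supportᵢ/N)·recallᵢ with N=64: (7/64)·0.5714 + (13/64)·0.5385 + (10/64)·0.8000 + (14/64)·0.6429 + (8/64)·0.7500 + (12/64)·0.5833 = 0.641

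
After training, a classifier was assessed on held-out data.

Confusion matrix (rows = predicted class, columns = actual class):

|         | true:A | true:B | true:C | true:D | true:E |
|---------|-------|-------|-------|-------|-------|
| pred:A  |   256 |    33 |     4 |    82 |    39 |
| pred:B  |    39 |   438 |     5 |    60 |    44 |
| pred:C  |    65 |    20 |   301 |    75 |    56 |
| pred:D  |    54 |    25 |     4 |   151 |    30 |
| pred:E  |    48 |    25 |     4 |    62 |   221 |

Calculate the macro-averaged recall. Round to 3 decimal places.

0.646

Per-class recall (TP/(TP+FN)):
  A: TP=256, FN=39+65+54+48=206 → 256/462 = 0.5541
  B: TP=438, FN=33+20+25+25=103 → 438/541 = 0.8096
  C: TP=301, FN=4+5+4+4=17 → 301/318 = 0.9465
  D: TP=151, FN=82+60+75+62=279 → 151/430 = 0.3512
  E: TP=221, FN=39+44+56+30=169 → 221/390 = 0.5667
Macro-recall = mean = (0.5541 + 0.8096 + 0.9465 + 0.3512 + 0.5667) / 5 = 0.646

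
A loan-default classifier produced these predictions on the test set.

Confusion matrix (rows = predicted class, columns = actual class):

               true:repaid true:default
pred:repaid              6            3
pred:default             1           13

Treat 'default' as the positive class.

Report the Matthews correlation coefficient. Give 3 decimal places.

0.631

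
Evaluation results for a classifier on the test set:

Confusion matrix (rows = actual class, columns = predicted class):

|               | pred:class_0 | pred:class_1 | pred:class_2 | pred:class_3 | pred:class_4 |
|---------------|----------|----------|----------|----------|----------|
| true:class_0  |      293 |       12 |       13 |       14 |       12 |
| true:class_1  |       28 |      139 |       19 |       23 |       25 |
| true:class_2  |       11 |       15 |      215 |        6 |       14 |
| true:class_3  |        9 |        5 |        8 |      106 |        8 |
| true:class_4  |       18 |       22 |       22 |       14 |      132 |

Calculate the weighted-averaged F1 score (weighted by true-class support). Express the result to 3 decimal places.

0.745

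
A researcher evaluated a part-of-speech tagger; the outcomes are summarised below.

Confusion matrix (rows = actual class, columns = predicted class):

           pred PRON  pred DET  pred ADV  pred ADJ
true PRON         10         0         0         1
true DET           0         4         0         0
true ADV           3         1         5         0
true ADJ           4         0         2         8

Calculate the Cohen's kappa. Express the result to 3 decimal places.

Observed agreement pₒ = trace/N = 27/38 = 0.7105
Expected agreement pₑ = Σ (rowᵢ·colᵢ)/N² = (11·17 + 4·5 + 9·7 + 14·9)/38² = 0.2742
κ = (pₒ − pₑ)/(1 − pₑ) = (0.7105 − 0.2742)/(1 − 0.2742) = 0.601

0.601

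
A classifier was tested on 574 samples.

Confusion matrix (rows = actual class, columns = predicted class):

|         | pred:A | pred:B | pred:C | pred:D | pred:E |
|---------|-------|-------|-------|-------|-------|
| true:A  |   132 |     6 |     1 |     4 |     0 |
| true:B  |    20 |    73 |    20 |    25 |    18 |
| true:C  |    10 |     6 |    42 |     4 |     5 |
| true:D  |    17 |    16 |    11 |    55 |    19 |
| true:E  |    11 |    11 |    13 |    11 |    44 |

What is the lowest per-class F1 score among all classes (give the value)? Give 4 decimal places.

0.5000

Per-class F1 score (2·TP/(2·TP+FP+FN)):
  A: TP=132, FP=20+10+17+11=58, FN=6+1+4+0=11 → 264/333 = 0.79279
  B: TP=73, FP=6+6+16+11=39, FN=20+20+25+18=83 → 146/268 = 0.54478
  C: TP=42, FP=1+20+11+13=45, FN=10+6+4+5=25 → 84/154 = 0.54545
  D: TP=55, FP=4+25+4+11=44, FN=17+16+11+19=63 → 110/217 = 0.50691
  E: TP=44, FP=0+18+5+19=42, FN=11+11+13+11=46 → 88/176 = 0.50000
Lowest is class 'E' with F1 score = 0.5000.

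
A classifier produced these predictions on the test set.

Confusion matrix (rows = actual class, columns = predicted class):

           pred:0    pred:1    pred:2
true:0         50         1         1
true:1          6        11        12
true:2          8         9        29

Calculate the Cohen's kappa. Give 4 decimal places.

0.5420

Observed agreement pₒ = trace/N = 90/127 = 0.70866
Expected agreement pₑ = Σ (rowᵢ·colᵢ)/N² = (52·64 + 29·21 + 46·42)/127² = 0.36388
κ = (pₒ − pₑ)/(1 − pₑ) = (0.70866 − 0.36388)/(1 − 0.36388) = 0.5420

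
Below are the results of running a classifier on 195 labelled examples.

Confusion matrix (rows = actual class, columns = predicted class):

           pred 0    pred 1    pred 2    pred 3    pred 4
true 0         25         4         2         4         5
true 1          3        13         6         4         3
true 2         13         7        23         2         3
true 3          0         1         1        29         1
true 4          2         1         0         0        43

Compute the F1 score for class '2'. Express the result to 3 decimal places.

0.575

Treat '2' as positive and all other classes as negative.
F1 score = 2·TP/(2·TP+FP+FN).
2: TP=23, FP=2+6+1+0=9, FN=13+7+2+3=25 → 46/80 = 0.5750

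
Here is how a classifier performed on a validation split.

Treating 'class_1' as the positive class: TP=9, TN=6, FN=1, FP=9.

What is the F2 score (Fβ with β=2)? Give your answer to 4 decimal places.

Fβ = (1+β²)·TP / ((1+β²)·TP + β²·FN + FP), with β²=4
= 5·9 / (5·9 + 4·1 + 9) = 0.7759

0.7759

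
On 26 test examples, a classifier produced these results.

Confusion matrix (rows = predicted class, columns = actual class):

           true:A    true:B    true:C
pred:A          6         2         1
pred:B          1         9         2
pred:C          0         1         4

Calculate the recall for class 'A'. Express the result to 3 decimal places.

recall = TP/(TP+FN).
A: TP=6, FN=1+0=1 → 6/7 = 0.8571

0.857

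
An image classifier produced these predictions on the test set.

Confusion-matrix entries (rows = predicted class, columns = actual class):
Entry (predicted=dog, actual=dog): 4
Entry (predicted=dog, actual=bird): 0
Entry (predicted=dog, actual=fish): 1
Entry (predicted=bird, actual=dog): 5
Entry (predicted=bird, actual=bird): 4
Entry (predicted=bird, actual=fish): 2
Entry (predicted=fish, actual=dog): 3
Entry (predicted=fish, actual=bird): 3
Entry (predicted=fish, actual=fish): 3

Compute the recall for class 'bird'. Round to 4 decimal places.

0.5714

recall = TP/(TP+FN).
bird: TP=4, FN=0+3=3 → 4/7 = 0.57143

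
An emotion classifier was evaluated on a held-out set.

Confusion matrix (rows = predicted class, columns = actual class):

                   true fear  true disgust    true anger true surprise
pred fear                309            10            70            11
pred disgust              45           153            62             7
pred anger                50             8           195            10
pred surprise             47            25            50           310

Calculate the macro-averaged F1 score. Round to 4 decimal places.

Per-class F1 score (2·TP/(2·TP+FP+FN)):
  fear: TP=309, FP=10+70+11=91, FN=45+50+47=142 → 618/851 = 0.72620
  disgust: TP=153, FP=45+62+7=114, FN=10+8+25=43 → 306/463 = 0.66091
  anger: TP=195, FP=50+8+10=68, FN=70+62+50=182 → 390/640 = 0.60938
  surprise: TP=310, FP=47+25+50=122, FN=11+7+10=28 → 620/770 = 0.80519
Macro-F1 score = mean = (0.72620 + 0.66091 + 0.60938 + 0.80519) / 4 = 0.7004

0.7004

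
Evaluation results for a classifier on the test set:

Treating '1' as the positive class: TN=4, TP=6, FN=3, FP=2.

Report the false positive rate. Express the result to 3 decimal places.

FPR = FP/(FP+TN) = 2/(2+4) = 0.333

0.333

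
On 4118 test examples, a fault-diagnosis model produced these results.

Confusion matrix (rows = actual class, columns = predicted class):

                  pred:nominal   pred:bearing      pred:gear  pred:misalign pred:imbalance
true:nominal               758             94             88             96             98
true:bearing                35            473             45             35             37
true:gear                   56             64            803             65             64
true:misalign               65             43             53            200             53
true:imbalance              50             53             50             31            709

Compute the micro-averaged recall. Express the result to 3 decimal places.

0.715

Micro-averaging pools counts across classes: ΣTP=2943, ΣFP=1175, ΣFN=1175.
Micro-recall = TP/(TP+FN) on pooled counts = 0.715 (equals overall accuracy in single-label multiclass).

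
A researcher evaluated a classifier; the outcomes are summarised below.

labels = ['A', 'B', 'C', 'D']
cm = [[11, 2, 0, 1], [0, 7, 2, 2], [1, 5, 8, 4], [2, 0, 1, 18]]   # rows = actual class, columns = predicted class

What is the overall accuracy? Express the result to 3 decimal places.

Accuracy = trace / total = (11+7+8+18=44) / 64 = 44/64 = 0.688

0.688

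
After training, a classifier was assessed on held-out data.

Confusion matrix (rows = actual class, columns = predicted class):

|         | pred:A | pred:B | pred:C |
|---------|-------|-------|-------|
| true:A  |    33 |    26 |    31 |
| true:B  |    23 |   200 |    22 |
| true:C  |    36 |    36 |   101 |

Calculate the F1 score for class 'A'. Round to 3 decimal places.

0.363

F1 score = 2·TP/(2·TP+FP+FN).
A: TP=33, FP=23+36=59, FN=26+31=57 → 66/182 = 0.3626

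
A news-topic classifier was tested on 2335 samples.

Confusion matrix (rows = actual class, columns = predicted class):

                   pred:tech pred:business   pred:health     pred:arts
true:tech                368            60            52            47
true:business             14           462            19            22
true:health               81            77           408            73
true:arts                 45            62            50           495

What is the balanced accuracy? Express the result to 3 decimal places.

0.747

Balanced accuracy = mean of per-class recall.
  tech: recall = 368/527 = 0.6983
  business: recall = 462/517 = 0.8936
  health: recall = 408/639 = 0.6385
  arts: recall = 495/652 = 0.7592
Mean = (0.6983 + 0.8936 + 0.6385 + 0.7592) / 4 = 0.747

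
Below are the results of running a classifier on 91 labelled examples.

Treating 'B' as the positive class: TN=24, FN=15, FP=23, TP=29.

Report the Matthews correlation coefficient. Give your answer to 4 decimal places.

MCC = (TP·TN − FP·FN) / √((TP+FP)(TP+FN)(TN+FP)(TN+FN))
Numerator = 29·24 − 23·15 = 351
Denominator = √(52·44·47·39) = √4193904 = 2047.9023
MCC = 351 / 2047.9023 = 0.1714

0.1714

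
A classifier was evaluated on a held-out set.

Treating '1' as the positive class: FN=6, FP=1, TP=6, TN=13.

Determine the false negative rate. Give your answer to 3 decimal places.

0.500

FNR = FN/(FN+TP) = 6/(6+6) = 0.500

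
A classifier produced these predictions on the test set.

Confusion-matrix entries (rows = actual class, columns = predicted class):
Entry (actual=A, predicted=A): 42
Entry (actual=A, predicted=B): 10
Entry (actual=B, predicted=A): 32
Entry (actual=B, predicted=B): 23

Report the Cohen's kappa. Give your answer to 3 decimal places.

0.223

Observed agreement pₒ = trace/N = 65/107 = 0.6075
Expected agreement pₑ = Σ (rowᵢ·colᵢ)/N² = (52·74 + 55·33)/107² = 0.4946
κ = (pₒ − pₑ)/(1 − pₑ) = (0.6075 − 0.4946)/(1 − 0.4946) = 0.223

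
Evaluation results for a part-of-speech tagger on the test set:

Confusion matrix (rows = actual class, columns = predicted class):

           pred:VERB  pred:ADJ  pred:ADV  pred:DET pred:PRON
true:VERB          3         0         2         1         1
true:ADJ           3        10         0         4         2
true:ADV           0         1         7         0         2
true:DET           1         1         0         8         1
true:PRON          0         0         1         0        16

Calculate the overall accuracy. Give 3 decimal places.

0.688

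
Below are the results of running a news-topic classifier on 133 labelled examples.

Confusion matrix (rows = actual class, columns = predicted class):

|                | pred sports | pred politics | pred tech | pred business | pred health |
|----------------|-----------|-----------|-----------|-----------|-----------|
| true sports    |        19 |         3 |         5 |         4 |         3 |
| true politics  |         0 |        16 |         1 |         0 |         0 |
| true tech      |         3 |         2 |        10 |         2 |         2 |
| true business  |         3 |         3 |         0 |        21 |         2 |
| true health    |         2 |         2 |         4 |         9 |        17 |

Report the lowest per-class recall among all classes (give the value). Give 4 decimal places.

Per-class recall (TP/(TP+FN)):
  sports: TP=19, FN=3+5+4+3=15 → 19/34 = 0.55882
  politics: TP=16, FN=0+1+0+0=1 → 16/17 = 0.94118
  tech: TP=10, FN=3+2+2+2=9 → 10/19 = 0.52632
  business: TP=21, FN=3+3+0+2=8 → 21/29 = 0.72414
  health: TP=17, FN=2+2+4+9=17 → 17/34 = 0.50000
Lowest is class 'health' with recall = 0.5000.

0.5000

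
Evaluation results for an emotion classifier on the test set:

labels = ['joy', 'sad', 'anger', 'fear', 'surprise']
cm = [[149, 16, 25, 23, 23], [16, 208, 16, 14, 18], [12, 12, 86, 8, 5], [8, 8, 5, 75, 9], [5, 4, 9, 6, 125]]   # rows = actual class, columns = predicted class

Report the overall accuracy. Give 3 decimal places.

Accuracy = trace / total = (149+208+86+75+125=643) / 885 = 643/885 = 0.727

0.727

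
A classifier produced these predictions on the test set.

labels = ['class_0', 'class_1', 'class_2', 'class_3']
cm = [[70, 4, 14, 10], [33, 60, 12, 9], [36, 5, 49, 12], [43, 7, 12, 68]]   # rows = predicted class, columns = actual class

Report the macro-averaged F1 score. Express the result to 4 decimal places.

Per-class F1 score (2·TP/(2·TP+FP+FN)):
  class_0: TP=70, FP=4+14+10=28, FN=33+36+43=112 → 140/280 = 0.50000
  class_1: TP=60, FP=33+12+9=54, FN=4+5+7=16 → 120/190 = 0.63158
  class_2: TP=49, FP=36+5+12=53, FN=14+12+12=38 → 98/189 = 0.51852
  class_3: TP=68, FP=43+7+12=62, FN=10+9+12=31 → 136/229 = 0.59389
Macro-F1 score = mean = (0.50000 + 0.63158 + 0.51852 + 0.59389) / 4 = 0.5610

0.5610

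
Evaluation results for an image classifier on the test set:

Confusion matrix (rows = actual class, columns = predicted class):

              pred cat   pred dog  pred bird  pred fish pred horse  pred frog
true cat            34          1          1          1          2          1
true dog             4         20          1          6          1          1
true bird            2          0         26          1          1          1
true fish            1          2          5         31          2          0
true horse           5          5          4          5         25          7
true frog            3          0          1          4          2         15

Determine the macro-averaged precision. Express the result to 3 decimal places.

Per-class precision (TP/(TP+FP)):
  cat: TP=34, FP=4+2+1+5+3=15 → 34/49 = 0.6939
  dog: TP=20, FP=1+0+2+5+0=8 → 20/28 = 0.7143
  bird: TP=26, FP=1+1+5+4+1=12 → 26/38 = 0.6842
  fish: TP=31, FP=1+6+1+5+4=17 → 31/48 = 0.6458
  horse: TP=25, FP=2+1+1+2+2=8 → 25/33 = 0.7576
  frog: TP=15, FP=1+1+1+0+7=10 → 15/25 = 0.6000
Macro-precision = mean = (0.6939 + 0.7143 + 0.6842 + 0.6458 + 0.7576 + 0.6000) / 6 = 0.683

0.683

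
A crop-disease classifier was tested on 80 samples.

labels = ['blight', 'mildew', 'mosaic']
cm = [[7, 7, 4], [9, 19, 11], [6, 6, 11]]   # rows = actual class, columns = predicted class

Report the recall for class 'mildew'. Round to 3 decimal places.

0.487

Treat 'mildew' as positive and all other classes as negative.
recall = TP/(TP+FN).
mildew: TP=19, FN=9+11=20 → 19/39 = 0.4872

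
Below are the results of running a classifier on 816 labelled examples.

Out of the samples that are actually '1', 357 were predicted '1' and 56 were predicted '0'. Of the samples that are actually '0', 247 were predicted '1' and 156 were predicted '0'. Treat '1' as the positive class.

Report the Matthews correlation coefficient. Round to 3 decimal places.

0.287

MCC = (TP·TN − FP·FN) / √((TP+FP)(TP+FN)(TN+FP)(TN+FN))
Numerator = 357·156 − 247·56 = 41860
Denominator = √(604·413·403·212) = √21312181072 = 145986.9209
MCC = 41860 / 145986.9209 = 0.287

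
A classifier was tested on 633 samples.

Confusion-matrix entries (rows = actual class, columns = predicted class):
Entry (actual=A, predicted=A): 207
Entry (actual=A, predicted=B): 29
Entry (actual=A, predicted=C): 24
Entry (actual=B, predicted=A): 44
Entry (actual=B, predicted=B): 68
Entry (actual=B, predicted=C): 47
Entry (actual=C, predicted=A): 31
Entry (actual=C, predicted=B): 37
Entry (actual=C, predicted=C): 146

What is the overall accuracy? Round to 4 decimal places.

Accuracy = trace / total = (207+68+146=421) / 633 = 421/633 = 0.6651

0.6651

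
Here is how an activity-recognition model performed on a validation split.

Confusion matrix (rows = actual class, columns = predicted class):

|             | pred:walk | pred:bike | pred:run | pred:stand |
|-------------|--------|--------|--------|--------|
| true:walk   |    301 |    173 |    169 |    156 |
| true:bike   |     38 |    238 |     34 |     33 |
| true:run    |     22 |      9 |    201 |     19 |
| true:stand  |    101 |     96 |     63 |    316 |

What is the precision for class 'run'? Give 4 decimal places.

0.4304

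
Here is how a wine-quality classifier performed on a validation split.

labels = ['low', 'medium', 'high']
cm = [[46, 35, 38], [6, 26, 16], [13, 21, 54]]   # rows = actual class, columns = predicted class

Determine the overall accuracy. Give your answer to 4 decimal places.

0.4941

Accuracy = trace / total = (46+26+54=126) / 255 = 126/255 = 0.4941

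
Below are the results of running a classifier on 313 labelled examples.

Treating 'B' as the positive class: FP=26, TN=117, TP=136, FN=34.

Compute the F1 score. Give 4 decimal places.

0.8193

Precision = TP/(TP+FP) = 136/162 = 0.8395
Recall = TP/(TP+FN) = 136/170 = 0.8000
F1 = 2·TP/(2·TP+FP+FN) = 272/332 = 0.8193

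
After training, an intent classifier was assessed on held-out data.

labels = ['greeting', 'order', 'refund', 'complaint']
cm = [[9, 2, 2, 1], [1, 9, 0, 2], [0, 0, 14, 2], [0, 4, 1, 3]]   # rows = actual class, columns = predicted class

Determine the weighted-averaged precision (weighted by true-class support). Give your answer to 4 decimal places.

Per-class precision (TP/(TP+FP)):
  greeting: TP=9, FP=1+0+0=1 → 9/10 = 0.90000
  order: TP=9, FP=2+0+4=6 → 9/15 = 0.60000
  refund: TP=14, FP=2+0+1=3 → 14/17 = 0.82353
  complaint: TP=3, FP=1+2+2=5 → 3/8 = 0.37500
Weighted-precision = Σ (supportᵢ/N)·precisionᵢ with N=50: (14/50)·0.90000 + (12/50)·0.60000 + (16/50)·0.82353 + (8/50)·0.37500 = 0.7195

0.7195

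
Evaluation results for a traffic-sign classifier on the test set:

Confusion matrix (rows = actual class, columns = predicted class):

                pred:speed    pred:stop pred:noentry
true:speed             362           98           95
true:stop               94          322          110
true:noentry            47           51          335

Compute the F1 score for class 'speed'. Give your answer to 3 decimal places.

F1 score = 2·TP/(2·TP+FP+FN).
speed: TP=362, FP=94+47=141, FN=98+95=193 → 724/1058 = 0.6843

0.684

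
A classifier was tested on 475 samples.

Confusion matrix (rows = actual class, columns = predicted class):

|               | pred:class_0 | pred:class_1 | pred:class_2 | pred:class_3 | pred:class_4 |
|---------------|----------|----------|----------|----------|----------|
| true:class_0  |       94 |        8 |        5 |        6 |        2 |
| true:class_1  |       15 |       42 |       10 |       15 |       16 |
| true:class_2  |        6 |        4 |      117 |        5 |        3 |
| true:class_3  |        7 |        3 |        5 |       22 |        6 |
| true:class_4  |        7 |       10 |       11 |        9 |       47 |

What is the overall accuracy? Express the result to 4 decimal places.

0.6779

Accuracy = trace / total = (94+42+117+22+47=322) / 475 = 322/475 = 0.6779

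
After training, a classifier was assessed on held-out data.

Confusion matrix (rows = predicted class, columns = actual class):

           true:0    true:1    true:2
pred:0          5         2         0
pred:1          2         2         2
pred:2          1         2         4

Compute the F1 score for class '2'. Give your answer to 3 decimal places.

0.615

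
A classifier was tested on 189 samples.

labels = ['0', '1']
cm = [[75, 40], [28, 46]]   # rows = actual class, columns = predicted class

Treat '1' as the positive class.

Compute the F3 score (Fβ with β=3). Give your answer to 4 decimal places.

0.6117

Fβ = (1+β²)·TP / ((1+β²)·TP + β²·FN + FP), with β²=9
= 10·46 / (10·46 + 9·28 + 40) = 0.6117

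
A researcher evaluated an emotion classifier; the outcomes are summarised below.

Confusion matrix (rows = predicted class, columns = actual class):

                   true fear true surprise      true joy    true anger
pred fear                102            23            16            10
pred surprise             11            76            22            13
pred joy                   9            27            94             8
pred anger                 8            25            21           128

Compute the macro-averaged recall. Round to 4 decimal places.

0.6768

Per-class recall (TP/(TP+FN)):
  fear: TP=102, FN=11+9+8=28 → 102/130 = 0.78462
  surprise: TP=76, FN=23+27+25=75 → 76/151 = 0.50331
  joy: TP=94, FN=16+22+21=59 → 94/153 = 0.61438
  anger: TP=128, FN=10+13+8=31 → 128/159 = 0.80503
Macro-recall = mean = (0.78462 + 0.50331 + 0.61438 + 0.80503) / 4 = 0.6768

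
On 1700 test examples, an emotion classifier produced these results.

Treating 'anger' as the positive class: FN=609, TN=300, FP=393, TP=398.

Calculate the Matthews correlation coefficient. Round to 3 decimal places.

MCC = (TP·TN − FP·FN) / √((TP+FP)(TP+FN)(TN+FP)(TN+FN))
Numerator = 398·300 − 393·609 = -119937
Denominator = √(791·1007·693·909) = √501768128169 = 708355.9332
MCC = -119937 / 708355.9332 = -0.169

-0.169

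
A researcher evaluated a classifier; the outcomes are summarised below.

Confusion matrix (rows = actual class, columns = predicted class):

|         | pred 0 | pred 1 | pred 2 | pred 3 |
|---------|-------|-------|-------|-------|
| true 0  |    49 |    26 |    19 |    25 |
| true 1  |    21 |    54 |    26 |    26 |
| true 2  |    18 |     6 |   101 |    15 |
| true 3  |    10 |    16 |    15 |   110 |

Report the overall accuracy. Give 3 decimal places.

Accuracy = trace / total = (49+54+101+110=314) / 537 = 314/537 = 0.585

0.585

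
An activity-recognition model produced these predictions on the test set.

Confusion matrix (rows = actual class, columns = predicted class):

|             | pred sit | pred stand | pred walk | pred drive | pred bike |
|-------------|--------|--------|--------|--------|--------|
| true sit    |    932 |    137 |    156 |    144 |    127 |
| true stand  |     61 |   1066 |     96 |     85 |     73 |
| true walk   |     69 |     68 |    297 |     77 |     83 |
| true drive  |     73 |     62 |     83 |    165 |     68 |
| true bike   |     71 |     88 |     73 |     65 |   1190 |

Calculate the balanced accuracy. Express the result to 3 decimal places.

0.612

Balanced accuracy = mean of per-class recall.
  sit: recall = 932/1496 = 0.6230
  stand: recall = 1066/1381 = 0.7719
  walk: recall = 297/594 = 0.5000
  drive: recall = 165/451 = 0.3659
  bike: recall = 1190/1487 = 0.8003
Mean = (0.6230 + 0.7719 + 0.5000 + 0.3659 + 0.8003) / 5 = 0.612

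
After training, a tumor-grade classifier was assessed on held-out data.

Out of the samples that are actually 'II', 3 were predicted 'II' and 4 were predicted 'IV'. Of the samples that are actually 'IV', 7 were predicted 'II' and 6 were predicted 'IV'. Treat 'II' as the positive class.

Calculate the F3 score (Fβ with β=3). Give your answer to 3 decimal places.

Fβ = (1+β²)·TP / ((1+β²)·TP + β²·FN + FP), with β²=9
= 10·3 / (10·3 + 9·4 + 7) = 0.411

0.411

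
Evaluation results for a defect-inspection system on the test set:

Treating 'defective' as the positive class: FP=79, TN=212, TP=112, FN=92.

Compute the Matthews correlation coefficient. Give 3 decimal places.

0.281

MCC = (TP·TN − FP·FN) / √((TP+FP)(TP+FN)(TN+FP)(TN+FN))
Numerator = 112·212 − 79·92 = 16476
Denominator = √(191·204·291·304) = √3446911296 = 58710.4019
MCC = 16476 / 58710.4019 = 0.281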